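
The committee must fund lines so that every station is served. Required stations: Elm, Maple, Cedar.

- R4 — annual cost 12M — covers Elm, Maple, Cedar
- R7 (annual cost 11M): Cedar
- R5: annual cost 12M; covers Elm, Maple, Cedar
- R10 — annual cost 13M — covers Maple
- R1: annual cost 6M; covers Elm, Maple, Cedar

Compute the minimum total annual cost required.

6

This is an integer covering problem.
R1 alone covers Elm, Maple, Cedar — every station.
Total annual cost: 6.
No cover costs less than 6.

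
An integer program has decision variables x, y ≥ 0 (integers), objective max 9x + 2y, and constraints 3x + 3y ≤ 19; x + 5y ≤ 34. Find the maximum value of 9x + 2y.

The continuous relaxation peaks at (6.33, 0) with value 57.00; rounding to a feasible lattice point costs some objective.
(x,y)=(6,0): 3·6+3·0=18≤19, 1·6+5·0=6≤34, objective 54.
(x,y)=(5,1): 3·5+3·1=18≤19, 1·5+5·1=10≤34, objective 47.
(x,y)=(5,0): 3·5+3·0=15≤19, 1·5+5·0=5≤34, objective 45.
Maximum is 54 at (x,y)=(6,0).

54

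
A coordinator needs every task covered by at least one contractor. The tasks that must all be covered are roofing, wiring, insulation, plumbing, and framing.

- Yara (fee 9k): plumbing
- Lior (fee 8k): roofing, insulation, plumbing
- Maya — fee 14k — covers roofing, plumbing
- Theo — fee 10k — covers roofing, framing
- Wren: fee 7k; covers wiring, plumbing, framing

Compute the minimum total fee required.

15

Choose Lior and Wren: together they cover roofing, wiring, insulation, plumbing, framing — every task.
Total fee: 8 + 7 = 15.
No cover costs less than 15.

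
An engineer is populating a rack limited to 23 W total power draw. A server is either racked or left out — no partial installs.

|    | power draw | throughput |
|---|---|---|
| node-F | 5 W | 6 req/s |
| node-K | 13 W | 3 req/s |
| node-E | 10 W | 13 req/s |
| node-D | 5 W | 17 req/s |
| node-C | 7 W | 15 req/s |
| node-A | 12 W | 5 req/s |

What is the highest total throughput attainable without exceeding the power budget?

45

node-F + node-D + node-C: power draw 5 + 5 + 7 = 17 ≤ 23, throughput 6 + 17 + 15 = 38.
node-E + node-D + node-C: power draw 10 + 5 + 7 = 22 ≤ 23, throughput 13 + 17 + 15 = 45.
Best is node-E, node-D, and node-C with total throughput 45.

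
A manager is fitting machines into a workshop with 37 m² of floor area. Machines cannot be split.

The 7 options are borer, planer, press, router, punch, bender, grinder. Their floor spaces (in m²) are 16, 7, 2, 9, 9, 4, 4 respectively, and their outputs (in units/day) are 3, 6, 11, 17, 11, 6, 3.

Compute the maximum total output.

54

planer + press + router + punch + bender + grinder: floor space 7 + 2 + 9 + 9 + 4 + 4 = 35 ≤ 37, output 6 + 11 + 17 + 11 + 6 + 3 = 54.
planer + press + router + punch + bender: floor space 7 + 2 + 9 + 9 + 4 = 31 ≤ 37, output 6 + 11 + 17 + 11 + 6 = 51.
press + router + punch + bender + grinder: floor space 2 + 9 + 9 + 4 + 4 = 28 ≤ 37, output 11 + 17 + 11 + 6 + 3 = 48.
Best is planer, press, router, punch, bender, and grinder with total output 54.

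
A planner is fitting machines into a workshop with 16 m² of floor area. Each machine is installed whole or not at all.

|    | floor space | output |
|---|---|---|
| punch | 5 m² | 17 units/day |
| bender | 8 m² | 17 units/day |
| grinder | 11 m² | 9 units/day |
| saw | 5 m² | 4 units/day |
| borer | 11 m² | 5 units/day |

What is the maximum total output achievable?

34

Allowing fractional choices, the relaxed optimum would be about 36.5, but machines are indivisible.
punch + grinder: floor space 5 + 11 = 16 ≤ 16, output 17 + 9 = 26.
punch + bender: floor space 5 + 8 = 13 ≤ 16, output 17 + 17 = 34.
Best is punch and bender with total output 34.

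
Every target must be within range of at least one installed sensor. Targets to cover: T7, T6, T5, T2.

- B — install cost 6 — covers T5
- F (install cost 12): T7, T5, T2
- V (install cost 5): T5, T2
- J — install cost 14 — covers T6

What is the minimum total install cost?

The greedy cost-per-new-target heuristic would pick V, F, and J for 31, but a cheaper cover exists.
Choose F and J: together they cover T7, T6, T5, T2 — every target.
Total install cost: 12 + 14 = 26.
No cover costs less than 26.

26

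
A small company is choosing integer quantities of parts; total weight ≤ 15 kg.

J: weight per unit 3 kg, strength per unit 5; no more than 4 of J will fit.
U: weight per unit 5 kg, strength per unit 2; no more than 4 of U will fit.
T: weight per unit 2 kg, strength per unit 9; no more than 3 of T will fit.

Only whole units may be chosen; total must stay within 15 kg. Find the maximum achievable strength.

T has the best ratio (9/2); taking only T gives at most 3×9 = 27 (stopped by the supply cap of 3).
Mixing does better — 3×J and 3×T: weight 15 ≤ 15, strength 3·5 + 3·9 = 42.

42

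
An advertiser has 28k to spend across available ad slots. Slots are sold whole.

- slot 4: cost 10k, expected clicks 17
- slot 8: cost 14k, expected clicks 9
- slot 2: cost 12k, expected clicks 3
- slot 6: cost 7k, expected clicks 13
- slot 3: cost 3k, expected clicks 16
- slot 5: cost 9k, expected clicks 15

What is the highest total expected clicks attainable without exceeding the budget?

Treat it as a binary knapsack problem.
Take slot 4, slot 3, and slot 5: cost 10 + 3 + 9 = 22 ≤ 28, expected clicks 17 + 16 + 15 = 48.
No other feasible combination does better.

48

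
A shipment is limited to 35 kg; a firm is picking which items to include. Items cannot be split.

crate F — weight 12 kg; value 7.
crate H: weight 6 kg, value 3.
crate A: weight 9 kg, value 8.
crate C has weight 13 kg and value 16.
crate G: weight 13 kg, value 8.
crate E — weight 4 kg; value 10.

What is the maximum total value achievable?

Take crate H, crate A, crate C, and crate E: weight 6 + 9 + 13 + 4 = 32 ≤ 35, value 3 + 8 + 16 + 10 = 37.
No other feasible combination does better.

37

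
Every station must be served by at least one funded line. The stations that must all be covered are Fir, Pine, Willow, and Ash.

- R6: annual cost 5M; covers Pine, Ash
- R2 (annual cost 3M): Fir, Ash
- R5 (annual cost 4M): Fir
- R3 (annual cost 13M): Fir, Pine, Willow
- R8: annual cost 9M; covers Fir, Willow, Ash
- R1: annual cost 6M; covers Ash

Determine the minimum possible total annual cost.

This is an integer covering problem.
The greedy cost-per-new-station heuristic would pick R2, R6, and R8 for 17, but a cheaper cover exists.
Choose R6 and R8: together they cover Fir, Pine, Willow, Ash — every station.
Total annual cost: 5 + 9 = 14.
No cover costs less than 14.

14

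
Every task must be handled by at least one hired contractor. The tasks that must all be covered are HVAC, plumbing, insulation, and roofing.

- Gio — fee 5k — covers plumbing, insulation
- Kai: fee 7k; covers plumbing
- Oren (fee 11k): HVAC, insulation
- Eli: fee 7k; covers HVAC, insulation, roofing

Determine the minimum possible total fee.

12

Choose Gio and Eli: together they cover HVAC, plumbing, insulation, roofing — every task.
Total fee: 5 + 7 = 12.
No cover costs less than 12.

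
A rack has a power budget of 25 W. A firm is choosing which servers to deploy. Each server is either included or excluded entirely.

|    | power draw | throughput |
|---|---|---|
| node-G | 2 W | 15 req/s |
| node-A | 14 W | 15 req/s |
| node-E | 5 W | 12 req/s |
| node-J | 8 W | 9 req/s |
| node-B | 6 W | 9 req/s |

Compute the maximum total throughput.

45

Allowing fractional choices, the relaxed optimum would be about 49.3, but servers are indivisible.
node-G + node-E + node-J + node-B: power draw 2 + 5 + 8 + 6 = 21 ≤ 25, throughput 15 + 12 + 9 + 9 = 45.
node-G + node-A + node-B: power draw 2 + 14 + 6 = 22 ≤ 25, throughput 15 + 15 + 9 = 39.
node-G + node-A + node-E: power draw 2 + 14 + 5 = 21 ≤ 25, throughput 15 + 15 + 12 = 42.
Best is node-G, node-E, node-J, and node-B with total throughput 45.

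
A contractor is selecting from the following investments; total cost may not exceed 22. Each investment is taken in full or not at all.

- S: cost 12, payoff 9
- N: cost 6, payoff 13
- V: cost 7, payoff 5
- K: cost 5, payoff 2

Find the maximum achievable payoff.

22

Treat it as a binary knapsack problem.
Take S and N: cost 12 + 6 = 18 ≤ 22, payoff 9 + 13 = 22.
No other feasible combination does better.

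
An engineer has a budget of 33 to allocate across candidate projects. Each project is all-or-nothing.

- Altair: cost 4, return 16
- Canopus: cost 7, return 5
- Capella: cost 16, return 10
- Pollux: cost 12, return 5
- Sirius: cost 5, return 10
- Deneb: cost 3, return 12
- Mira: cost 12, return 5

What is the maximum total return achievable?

Altair + Capella + Sirius + Deneb: cost 4 + 16 + 5 + 3 = 28 ≤ 33, return 16 + 10 + 10 + 12 = 48.
Altair + Canopus + Pollux + Sirius + Deneb: cost 4 + 7 + 12 + 5 + 3 = 31 ≤ 33, return 16 + 5 + 5 + 10 + 12 = 48.
Altair + Canopus + Sirius + Deneb + Mira: cost 4 + 7 + 5 + 3 + 12 = 31 ≤ 33, return 16 + 5 + 10 + 12 + 5 = 48.
The maximum return is 48; one optimal choice is Altair, Capella, Sirius, and Deneb.

48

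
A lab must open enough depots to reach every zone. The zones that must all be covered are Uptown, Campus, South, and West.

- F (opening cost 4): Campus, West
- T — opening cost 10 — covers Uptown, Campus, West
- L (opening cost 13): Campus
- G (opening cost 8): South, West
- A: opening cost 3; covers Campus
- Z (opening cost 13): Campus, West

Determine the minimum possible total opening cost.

This is an integer covering problem.
The greedy cost-per-new-zone heuristic would pick F, G, and T for 22, but a cheaper cover exists.
Choose T and G: together they cover Uptown, Campus, South, West — every zone.
Total opening cost: 10 + 8 = 18.
No cover costs less than 18.

18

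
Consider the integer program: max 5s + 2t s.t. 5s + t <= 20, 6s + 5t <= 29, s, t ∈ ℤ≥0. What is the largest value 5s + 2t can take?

(s,t)=(4,0) is feasible, giving 20.
(s,t)=(3,2) is feasible, giving 19.
(s,t)=(3,1) is feasible, giving 17.
The best lattice point is (4,0), giving 20.

20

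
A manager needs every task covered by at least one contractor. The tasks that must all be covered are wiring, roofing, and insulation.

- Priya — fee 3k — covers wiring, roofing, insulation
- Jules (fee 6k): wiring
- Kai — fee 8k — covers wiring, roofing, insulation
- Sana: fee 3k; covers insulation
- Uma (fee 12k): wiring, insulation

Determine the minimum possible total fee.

3

This is an integer covering problem.
Priya alone covers wiring, roofing, insulation — every task.
Total fee: 3.
No cover costs less than 3.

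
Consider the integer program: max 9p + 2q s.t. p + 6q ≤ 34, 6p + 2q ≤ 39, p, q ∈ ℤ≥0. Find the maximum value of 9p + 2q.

56

Relaxing integrality, the LP optimum is 58.50 at (p,q) = (6.5, 0), which is not an integer point.
(p,q)=(6,1): 1·6+6·1=12≤34, 6·6+2·1=38≤39, objective 56.
(p,q)=(6,0): 1·6+6·0=6≤34, 6·6+2·0=36≤39, objective 54.
(p,q)=(5,2): 1·5+6·2=17≤34, 6·5+2·2=34≤39, objective 49.
(p,q)=(5,1): 1·5+6·1=11≤34, 6·5+2·1=32≤39, objective 47.
The best lattice point is (6,1), giving 56.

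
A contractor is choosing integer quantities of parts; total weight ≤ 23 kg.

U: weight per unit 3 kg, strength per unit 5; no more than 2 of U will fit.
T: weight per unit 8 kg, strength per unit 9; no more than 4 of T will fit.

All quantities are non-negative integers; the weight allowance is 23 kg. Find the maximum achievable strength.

28

This is a bounded integer knapsack.
2×U and 2×T: weight 22 ≤ 23, strength 2·5 + 2·9 = 28.
1×U and 2×T: weight 19 ≤ 23, strength 1·5 + 2·9 = 23.
Best is 28.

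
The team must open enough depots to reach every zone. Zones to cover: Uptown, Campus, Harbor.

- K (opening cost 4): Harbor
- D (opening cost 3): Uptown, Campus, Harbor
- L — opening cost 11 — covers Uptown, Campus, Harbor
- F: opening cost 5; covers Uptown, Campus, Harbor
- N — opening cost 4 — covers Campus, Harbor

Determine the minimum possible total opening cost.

3

D alone covers Uptown, Campus, Harbor — every zone.
Total opening cost: 3.
No cover costs less than 3.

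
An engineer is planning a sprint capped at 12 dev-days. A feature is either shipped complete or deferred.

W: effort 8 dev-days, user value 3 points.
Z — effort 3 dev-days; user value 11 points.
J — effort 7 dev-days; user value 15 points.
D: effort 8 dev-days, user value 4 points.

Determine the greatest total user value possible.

This is an integer program with binary decision variables.
Take Z and J: effort 3 + 7 = 10 ≤ 12, user value 11 + 15 = 26.
No other feasible combination does better.

26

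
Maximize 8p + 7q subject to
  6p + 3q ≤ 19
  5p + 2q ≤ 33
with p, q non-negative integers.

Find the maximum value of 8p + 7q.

(p,q)=(0,6) is feasible, giving 42.
(p,q)=(0,5) is feasible, giving 35.
Maximum is 42 at (p,q)=(0,6).

42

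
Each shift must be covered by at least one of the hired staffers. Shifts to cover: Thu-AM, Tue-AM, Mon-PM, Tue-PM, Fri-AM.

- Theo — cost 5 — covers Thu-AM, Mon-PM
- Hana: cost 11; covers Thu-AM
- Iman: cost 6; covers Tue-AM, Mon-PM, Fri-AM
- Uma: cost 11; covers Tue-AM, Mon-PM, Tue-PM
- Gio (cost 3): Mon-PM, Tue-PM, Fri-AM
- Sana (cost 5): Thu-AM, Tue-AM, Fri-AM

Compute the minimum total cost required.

This is an integer covering problem.
Choose Gio and Sana: together they cover Thu-AM, Tue-AM, Mon-PM, Tue-PM, Fri-AM — every shift.
Total cost: 3 + 5 = 8.

8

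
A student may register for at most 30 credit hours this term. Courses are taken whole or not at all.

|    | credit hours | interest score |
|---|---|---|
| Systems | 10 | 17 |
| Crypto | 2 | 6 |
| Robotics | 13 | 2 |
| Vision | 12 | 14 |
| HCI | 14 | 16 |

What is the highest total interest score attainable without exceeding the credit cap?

39

Crypto + Vision + HCI: credit hours 2 + 12 + 14 = 28 ≤ 30, interest score 6 + 14 + 16 = 36.
Systems + Crypto + HCI: credit hours 10 + 2 + 14 = 26 ≤ 30, interest score 17 + 6 + 16 = 39.
Systems + Crypto + Vision: credit hours 10 + 2 + 12 = 24 ≤ 30, interest score 17 + 6 + 14 = 37.
Best is Systems, Crypto, and HCI with total interest score 39.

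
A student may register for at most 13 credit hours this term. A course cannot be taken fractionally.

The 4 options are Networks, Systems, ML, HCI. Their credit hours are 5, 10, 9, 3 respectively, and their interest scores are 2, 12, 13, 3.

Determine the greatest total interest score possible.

16

Allowing fractional choices, the relaxed optimum would be about 17.8, but courses are indivisible.
ML + HCI: credit hours 9 + 3 = 12 ≤ 13, interest score 13 + 3 = 16.
ML: credit hours 9 ≤ 13, interest score 13.
Systems + HCI: credit hours 10 + 3 = 13 ≤ 13, interest score 12 + 3 = 15.
Best is ML and HCI with total interest score 16.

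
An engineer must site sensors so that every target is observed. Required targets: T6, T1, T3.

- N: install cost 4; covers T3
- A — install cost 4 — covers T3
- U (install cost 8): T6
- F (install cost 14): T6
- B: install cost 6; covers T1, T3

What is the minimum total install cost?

14

This is an integer covering problem.
Choose U and B: together they cover T6, T1, T3 — every target.
Total install cost: 8 + 6 = 14.
No cover costs less than 14.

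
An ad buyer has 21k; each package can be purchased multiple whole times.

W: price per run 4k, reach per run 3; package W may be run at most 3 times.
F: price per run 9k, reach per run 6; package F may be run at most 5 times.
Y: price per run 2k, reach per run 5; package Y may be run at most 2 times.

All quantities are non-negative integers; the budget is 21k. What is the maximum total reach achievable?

1×W, 1×F, and 2×Y: price 17 ≤ 21, reach 1·3 + 1·6 + 2·5 = 19.
2×W, 1×F, and 2×Y: price 21 ≤ 21, reach 2·3 + 1·6 + 2·5 = 22.
Best is 22.

22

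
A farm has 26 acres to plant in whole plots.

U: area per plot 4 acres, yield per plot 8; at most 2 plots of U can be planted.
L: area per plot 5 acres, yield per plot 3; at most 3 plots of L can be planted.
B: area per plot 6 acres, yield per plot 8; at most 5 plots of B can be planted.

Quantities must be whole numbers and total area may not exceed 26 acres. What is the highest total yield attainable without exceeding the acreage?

40

This is a bounded integer knapsack.
U has the best ratio (8/4); taking only U gives at most 2×8 = 16 (stopped by the supply cap of 2).
Mixing does better — 2×U and 3×B: area 26 ≤ 26, yield 2·8 + 3·8 = 40.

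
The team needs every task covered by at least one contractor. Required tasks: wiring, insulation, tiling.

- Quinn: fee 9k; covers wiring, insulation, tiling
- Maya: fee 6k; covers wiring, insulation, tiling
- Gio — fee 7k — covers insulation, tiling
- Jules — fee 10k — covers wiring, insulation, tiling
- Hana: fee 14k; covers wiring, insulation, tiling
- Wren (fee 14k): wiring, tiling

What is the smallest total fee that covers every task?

Maya alone covers wiring, insulation, tiling — every task.
Total fee: 6.

6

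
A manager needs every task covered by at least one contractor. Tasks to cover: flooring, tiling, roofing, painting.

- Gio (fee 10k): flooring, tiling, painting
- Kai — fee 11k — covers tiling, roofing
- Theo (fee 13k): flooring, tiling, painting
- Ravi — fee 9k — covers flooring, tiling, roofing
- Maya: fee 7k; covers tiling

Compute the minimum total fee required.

19

Choose Gio and Ravi: together they cover flooring, tiling, roofing, painting — every task.
Total fee: 10 + 9 = 19.
No cover costs less than 19.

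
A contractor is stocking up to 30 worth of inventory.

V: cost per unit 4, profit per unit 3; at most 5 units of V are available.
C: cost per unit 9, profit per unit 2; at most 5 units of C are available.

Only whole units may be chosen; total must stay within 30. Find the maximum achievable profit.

17

This is a bounded integer knapsack.
5×V: cost 20 ≤ 30, profit 5·3 = 15.
5×V and 1×C: cost 29 ≤ 30, profit 5·3 + 1·2 = 17.
Best is 17.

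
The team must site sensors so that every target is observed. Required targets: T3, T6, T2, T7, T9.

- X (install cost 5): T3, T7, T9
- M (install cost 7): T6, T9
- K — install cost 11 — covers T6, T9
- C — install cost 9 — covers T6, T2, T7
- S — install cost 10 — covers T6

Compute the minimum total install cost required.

This is a weighted set-cover instance.
Choose X and C: together they cover T3, T6, T2, T7, T9 — every target.
Total install cost: 5 + 9 = 14.
No cover costs less than 14.

14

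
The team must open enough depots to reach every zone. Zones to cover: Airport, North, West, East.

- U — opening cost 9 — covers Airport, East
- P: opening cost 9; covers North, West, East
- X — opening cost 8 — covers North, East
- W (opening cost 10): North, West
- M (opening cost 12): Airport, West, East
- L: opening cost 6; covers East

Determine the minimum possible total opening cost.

Choose U and P: together they cover Airport, North, West, East — every zone.
Total opening cost: 9 + 9 = 18.

18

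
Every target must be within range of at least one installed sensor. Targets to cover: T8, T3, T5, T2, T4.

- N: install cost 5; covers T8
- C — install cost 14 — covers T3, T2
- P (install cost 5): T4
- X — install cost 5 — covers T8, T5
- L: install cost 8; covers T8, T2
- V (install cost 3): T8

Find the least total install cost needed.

Choose C, P, and X: together they cover T8, T3, T5, T2, T4 — every target.
Total install cost: 14 + 5 + 5 = 24.
No cover costs less than 24.

24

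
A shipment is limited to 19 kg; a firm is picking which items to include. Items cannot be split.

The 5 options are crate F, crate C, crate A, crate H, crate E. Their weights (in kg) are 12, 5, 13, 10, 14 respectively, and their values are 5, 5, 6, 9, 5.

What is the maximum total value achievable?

crate C + crate H: weight 5 + 10 = 15 ≤ 19, value 5 + 9 = 14.
crate C + crate A: weight 5 + 13 = 18 ≤ 19, value 5 + 6 = 11.
Best is crate C and crate H with total value 14.

14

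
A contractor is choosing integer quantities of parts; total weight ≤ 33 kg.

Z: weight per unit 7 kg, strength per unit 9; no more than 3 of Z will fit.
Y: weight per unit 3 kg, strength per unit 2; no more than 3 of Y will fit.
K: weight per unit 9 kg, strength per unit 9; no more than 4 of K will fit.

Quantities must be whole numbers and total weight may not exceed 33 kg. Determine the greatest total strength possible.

38

2×Z and 2×K: weight 32 ≤ 33, strength 2·9 + 2·9 = 36.
3×Z, 1×Y, and 1×K: weight 33 ≤ 33, strength 3·9 + 1·2 + 1·9 = 38.
Best is 38.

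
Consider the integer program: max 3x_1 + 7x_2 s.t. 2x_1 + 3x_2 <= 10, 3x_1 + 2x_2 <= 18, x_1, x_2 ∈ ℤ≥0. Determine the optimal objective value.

Relaxing integrality, the LP optimum is 23.33 at (x_1,x_2) = (0, 3.33), which is not an integer point.
(x_1,x_2)=(0,3): 2·0+3·3=9≤10, 3·0+2·3=6≤18, objective 21.
(x_1,x_2)=(1,2): 2·1+3·2=8≤10, 3·1+2·2=7≤18, objective 17.
(x_1,x_2)=(0,2): 2·0+3·2=6≤10, 3·0+2·2=4≤18, objective 14.
Maximum is 21 at (x_1,x_2)=(0,3).

21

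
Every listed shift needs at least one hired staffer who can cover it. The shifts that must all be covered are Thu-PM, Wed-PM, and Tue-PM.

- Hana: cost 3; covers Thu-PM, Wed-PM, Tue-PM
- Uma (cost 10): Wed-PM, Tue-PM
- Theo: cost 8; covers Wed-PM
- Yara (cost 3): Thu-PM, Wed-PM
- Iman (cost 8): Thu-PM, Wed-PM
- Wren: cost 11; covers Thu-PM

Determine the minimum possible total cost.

3

Hana alone covers Thu-PM, Wed-PM, Tue-PM — every shift.
Total cost: 3.
No cover costs less than 3.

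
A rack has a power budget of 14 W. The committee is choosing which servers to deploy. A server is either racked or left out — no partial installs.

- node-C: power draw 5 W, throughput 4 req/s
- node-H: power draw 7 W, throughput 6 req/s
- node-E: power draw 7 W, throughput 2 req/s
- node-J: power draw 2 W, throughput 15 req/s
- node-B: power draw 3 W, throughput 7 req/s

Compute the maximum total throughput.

28

This is a 0-1 knapsack instance.
node-H + node-J + node-B: power draw 7 + 2 + 3 = 12 ≤ 14, throughput 6 + 15 + 7 = 28.
node-C + node-H + node-J: power draw 5 + 7 + 2 = 14 ≤ 14, throughput 4 + 6 + 15 = 25.
node-C + node-J + node-B: power draw 5 + 2 + 3 = 10 ≤ 14, throughput 4 + 15 + 7 = 26.
Best is node-H, node-J, and node-B with total throughput 28.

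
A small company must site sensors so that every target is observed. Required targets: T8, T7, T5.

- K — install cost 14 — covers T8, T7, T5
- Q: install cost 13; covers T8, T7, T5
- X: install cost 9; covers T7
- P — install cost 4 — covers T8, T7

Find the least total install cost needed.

The greedy cost-per-new-target heuristic would pick P and Q for 17, but a cheaper cover exists.
Q alone covers T8, T7, T5 — every target.
Total install cost: 13.
No cover costs less than 13.

13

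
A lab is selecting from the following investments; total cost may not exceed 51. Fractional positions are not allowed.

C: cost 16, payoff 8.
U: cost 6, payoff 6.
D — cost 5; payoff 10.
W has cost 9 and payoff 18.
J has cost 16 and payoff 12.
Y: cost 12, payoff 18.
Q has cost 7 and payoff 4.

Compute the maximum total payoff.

Allowing fractional choices, the relaxed optimum would be about 65.7, but investments are indivisible.
D + W + J + Y + Q: cost 5 + 9 + 16 + 12 + 7 = 49 ≤ 51, payoff 10 + 18 + 12 + 18 + 4 = 62.
U + D + W + J + Y: cost 6 + 5 + 9 + 16 + 12 = 48 ≤ 51, payoff 6 + 10 + 18 + 12 + 18 = 64.
Best is U, D, W, J, and Y with total payoff 64.

64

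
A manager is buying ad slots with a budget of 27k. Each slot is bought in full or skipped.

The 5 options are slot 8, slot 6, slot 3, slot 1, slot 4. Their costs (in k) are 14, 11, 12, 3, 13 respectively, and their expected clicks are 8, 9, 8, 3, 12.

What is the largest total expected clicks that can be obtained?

Treat it as a binary knapsack problem.
slot 6 + slot 1 + slot 4: cost 11 + 3 + 13 = 27 ≤ 27, expected clicks 9 + 3 + 12 = 24.
slot 6 + slot 4: cost 11 + 13 = 24 ≤ 27, expected clicks 9 + 12 = 21.
Best is slot 6, slot 1, and slot 4 with total expected clicks 24.

24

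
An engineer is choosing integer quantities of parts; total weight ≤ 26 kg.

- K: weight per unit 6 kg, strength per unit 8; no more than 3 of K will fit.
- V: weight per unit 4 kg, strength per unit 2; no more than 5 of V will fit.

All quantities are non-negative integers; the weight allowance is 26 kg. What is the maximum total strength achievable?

28

This is a bounded integer knapsack.
K has the best ratio (8/6); taking only K gives at most 3×8 = 24 (stopped by the supply cap of 3).
Mixing does better — 3×K and 2×V: weight 26 ≤ 26, strength 3·8 + 2·2 = 28.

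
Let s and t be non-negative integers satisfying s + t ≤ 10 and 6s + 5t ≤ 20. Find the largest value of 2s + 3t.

12

(s,t)=(0,4): 1·0+1·4=4≤10, 6·0+5·4=20≤20, objective 12.
(s,t)=(0,3): 1·0+1·3=3≤10, 6·0+5·3=15≤20, objective 9.
The best lattice point is (0,4), giving 12.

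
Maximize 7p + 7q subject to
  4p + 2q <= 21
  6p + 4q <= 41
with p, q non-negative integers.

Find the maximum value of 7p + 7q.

70

(p,q)=(0,10): 4·0+2·10=20≤21, 6·0+4·10=40≤41, objective 70.
(p,q)=(0,9): 4·0+2·9=18≤21, 6·0+4·9=36≤41, objective 63.
No feasible integer point exceeds 70.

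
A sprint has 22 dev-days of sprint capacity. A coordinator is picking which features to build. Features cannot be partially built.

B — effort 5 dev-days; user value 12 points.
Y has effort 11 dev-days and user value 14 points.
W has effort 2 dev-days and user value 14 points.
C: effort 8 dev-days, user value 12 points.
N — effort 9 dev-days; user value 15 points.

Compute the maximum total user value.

This is a 0-1 knapsack instance.
Take Y, W, and N: effort 11 + 2 + 9 = 22 ≤ 22, user value 14 + 14 + 15 = 43.
No other feasible combination does better.

43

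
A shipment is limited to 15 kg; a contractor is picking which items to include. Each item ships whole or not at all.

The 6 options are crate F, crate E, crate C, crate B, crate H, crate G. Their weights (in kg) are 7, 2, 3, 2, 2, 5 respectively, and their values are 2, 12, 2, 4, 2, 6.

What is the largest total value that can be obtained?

This is a 0-1 knapsack instance.
Allowing fractional choices, the relaxed optimum would be about 26.3, but items are indivisible.
crate E + crate C + crate B + crate H + crate G: weight 2 + 3 + 2 + 2 + 5 = 14 ≤ 15, value 12 + 2 + 4 + 2 + 6 = 26.
crate E + crate B + crate H + crate G: weight 2 + 2 + 2 + 5 = 11 ≤ 15, value 12 + 4 + 2 + 6 = 24.
crate E + crate C + crate B + crate G: weight 2 + 3 + 2 + 5 = 12 ≤ 15, value 12 + 2 + 4 + 6 = 24.
Best is crate E, crate C, crate B, crate H, and crate G with total value 26.

26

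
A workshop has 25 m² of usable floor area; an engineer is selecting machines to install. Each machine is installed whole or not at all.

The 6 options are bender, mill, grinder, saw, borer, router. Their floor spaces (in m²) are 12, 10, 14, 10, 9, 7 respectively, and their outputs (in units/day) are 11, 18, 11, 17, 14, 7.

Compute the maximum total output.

35

Allowing fractional choices, the relaxed optimum would be about 42.8, but machines are indivisible.
saw + borer: floor space 10 + 9 = 19 ≤ 25, output 17 + 14 = 31.
mill + borer: floor space 10 + 9 = 19 ≤ 25, output 18 + 14 = 32.
mill + saw: floor space 10 + 10 = 20 ≤ 25, output 18 + 17 = 35.
Best is mill and saw with total output 35.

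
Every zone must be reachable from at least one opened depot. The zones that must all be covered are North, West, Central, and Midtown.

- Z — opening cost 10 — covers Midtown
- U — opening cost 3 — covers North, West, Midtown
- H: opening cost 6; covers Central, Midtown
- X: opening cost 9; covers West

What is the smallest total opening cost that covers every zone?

This is an integer covering problem.
Choose U and H: together they cover North, West, Central, Midtown — every zone.
Total opening cost: 3 + 6 = 9.

9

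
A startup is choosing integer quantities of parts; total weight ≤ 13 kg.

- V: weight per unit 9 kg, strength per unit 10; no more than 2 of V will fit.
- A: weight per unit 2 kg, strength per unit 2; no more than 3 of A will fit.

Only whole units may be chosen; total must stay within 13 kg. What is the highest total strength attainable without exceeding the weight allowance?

14

1×V and 2×A: weight 13 ≤ 13, strength 1·10 + 2·2 = 14.
1×V and 1×A: weight 11 ≤ 13, strength 1·10 + 1·2 = 12.
Best is 14.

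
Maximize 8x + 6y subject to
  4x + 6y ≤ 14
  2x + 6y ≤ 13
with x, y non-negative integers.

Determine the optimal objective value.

24

Relaxing integrality, the LP optimum is 28.00 at (x,y) = (3.5, 0), which is not an integer point.
(x,y)=(3,0): 4·3+6·0=12≤14, 2·3+6·0=6≤13, objective 24.
(x,y)=(2,1): 4·2+6·1=14≤14, 2·2+6·1=10≤13, objective 22.
(x,y)=(2,0): 4·2+6·0=8≤14, 2·2+6·0=4≤13, objective 16.
No feasible integer point exceeds 24.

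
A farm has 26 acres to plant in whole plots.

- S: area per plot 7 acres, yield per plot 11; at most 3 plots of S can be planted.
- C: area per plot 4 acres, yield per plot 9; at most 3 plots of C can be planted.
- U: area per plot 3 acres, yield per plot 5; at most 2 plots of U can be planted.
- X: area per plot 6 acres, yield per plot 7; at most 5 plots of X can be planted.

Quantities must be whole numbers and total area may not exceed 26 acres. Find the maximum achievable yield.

2×S and 3×C: area 26 ≤ 26, yield 2·11 + 3·9 = 49.
1×S, 3×C, and 2×U: area 25 ≤ 26, yield 1·11 + 3·9 + 2·5 = 48.
Best is 49.

49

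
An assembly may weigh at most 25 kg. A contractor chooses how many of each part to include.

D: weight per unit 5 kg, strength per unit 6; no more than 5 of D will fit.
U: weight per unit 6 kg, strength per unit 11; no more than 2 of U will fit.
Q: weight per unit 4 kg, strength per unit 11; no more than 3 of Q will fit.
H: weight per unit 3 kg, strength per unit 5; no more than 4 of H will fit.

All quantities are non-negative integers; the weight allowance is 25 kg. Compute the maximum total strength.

2×U and 3×Q: weight 24 ≤ 25, strength 2·11 + 3·11 = 55.
1×U, 3×Q, and 2×H: weight 24 ≤ 25, strength 1·11 + 3·11 + 2·5 = 54.
Best is 55.

55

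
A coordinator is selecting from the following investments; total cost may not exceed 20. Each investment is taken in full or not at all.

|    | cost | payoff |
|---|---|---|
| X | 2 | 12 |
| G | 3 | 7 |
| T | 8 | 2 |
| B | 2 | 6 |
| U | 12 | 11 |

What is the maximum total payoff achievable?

36

Allowing fractional choices, the relaxed optimum would be about 36.2, but investments are indivisible.
X + B + U: cost 2 + 2 + 12 = 16 ≤ 20, payoff 12 + 6 + 11 = 29.
X + G + U: cost 2 + 3 + 12 = 17 ≤ 20, payoff 12 + 7 + 11 = 30.
X + G + B + U: cost 2 + 3 + 2 + 12 = 19 ≤ 20, payoff 12 + 7 + 6 + 11 = 36.
Best is X, G, B, and U with total payoff 36.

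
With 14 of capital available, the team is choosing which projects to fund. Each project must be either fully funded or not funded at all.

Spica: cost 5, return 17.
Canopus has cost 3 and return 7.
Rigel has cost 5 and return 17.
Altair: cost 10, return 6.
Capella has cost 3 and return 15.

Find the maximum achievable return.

Allowing fractional choices, the relaxed optimum would be about 51.3, but projects are indivisible.
Spica + Rigel + Capella: cost 5 + 5 + 3 = 13 ≤ 14, return 17 + 17 + 15 = 49.
Spica + Canopus + Rigel: cost 5 + 3 + 5 = 13 ≤ 14, return 17 + 7 + 17 = 41.
Best is Spica, Rigel, and Capella with total return 49.

49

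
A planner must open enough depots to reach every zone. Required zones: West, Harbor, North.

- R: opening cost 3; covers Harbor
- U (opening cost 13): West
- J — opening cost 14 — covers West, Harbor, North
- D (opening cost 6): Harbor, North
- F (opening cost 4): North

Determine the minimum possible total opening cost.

This is an integer covering problem.
J alone covers West, Harbor, North — every zone.
Total opening cost: 14.

14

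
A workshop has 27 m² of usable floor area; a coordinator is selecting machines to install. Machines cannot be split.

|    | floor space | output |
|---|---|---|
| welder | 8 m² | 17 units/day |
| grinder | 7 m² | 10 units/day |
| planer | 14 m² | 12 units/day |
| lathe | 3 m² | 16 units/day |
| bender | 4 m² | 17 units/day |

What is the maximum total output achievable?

welder + lathe + bender: floor space 8 + 3 + 4 = 15 ≤ 27, output 17 + 16 + 17 = 50.
welder + grinder + lathe + bender: floor space 8 + 7 + 3 + 4 = 22 ≤ 27, output 17 + 10 + 16 + 17 = 60.
welder + planer + bender: floor space 8 + 14 + 4 = 26 ≤ 27, output 17 + 12 + 17 = 46.
Best is welder, grinder, lathe, and bender with total output 60.

60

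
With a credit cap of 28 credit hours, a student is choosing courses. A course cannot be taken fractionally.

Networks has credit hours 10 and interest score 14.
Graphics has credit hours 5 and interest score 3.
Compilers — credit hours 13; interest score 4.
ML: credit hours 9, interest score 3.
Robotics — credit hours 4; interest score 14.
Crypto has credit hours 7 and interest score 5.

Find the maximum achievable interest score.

This is a 0-1 knapsack instance.
Networks + Graphics + Robotics + Crypto: credit hours 10 + 5 + 4 + 7 = 26 ≤ 28, interest score 14 + 3 + 14 + 5 = 36.
Networks + Robotics + Crypto: credit hours 10 + 4 + 7 = 21 ≤ 28, interest score 14 + 14 + 5 = 33.
Networks + Graphics + ML + Robotics: credit hours 10 + 5 + 9 + 4 = 28 ≤ 28, interest score 14 + 3 + 3 + 14 = 34.
Best is Networks, Graphics, Robotics, and Crypto with total interest score 36.

36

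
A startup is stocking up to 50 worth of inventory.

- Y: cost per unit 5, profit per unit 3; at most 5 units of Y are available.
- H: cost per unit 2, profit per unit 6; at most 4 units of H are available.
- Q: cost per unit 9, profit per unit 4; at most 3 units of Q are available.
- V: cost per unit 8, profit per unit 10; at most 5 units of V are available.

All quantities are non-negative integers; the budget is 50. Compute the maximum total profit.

2×Y, 4×H, and 4×V: cost 50 ≤ 50, profit 2·3 + 4·6 + 4·10 = 70.
4×H and 5×V: cost 48 ≤ 50, profit 4·6 + 5·10 = 74.
Best is 74.

74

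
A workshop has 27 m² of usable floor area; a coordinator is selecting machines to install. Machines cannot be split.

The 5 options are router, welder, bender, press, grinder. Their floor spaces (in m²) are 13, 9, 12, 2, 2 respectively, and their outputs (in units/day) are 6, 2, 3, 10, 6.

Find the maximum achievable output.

welder + bender + press + grinder: floor space 9 + 12 + 2 + 2 = 25 ≤ 27, output 2 + 3 + 10 + 6 = 21.
router + press + grinder: floor space 13 + 2 + 2 = 17 ≤ 27, output 6 + 10 + 6 = 22.
router + welder + press + grinder: floor space 13 + 9 + 2 + 2 = 26 ≤ 27, output 6 + 2 + 10 + 6 = 24.
Best is router, welder, press, and grinder with total output 24.

24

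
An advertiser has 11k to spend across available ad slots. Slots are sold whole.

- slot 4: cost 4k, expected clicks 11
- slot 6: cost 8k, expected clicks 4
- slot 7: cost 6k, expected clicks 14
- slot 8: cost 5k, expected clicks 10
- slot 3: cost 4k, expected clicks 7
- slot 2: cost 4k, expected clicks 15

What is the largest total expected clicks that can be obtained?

slot 8 + slot 2: cost 5 + 4 = 9 ≤ 11, expected clicks 10 + 15 = 25.
slot 7 + slot 2: cost 6 + 4 = 10 ≤ 11, expected clicks 14 + 15 = 29.
slot 4 + slot 2: cost 4 + 4 = 8 ≤ 11, expected clicks 11 + 15 = 26.
Best is slot 7 and slot 2 with total expected clicks 29.

29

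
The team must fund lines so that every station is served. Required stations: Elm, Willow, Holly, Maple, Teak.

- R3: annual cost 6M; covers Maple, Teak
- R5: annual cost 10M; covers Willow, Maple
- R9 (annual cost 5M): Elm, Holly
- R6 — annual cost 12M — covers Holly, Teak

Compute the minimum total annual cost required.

This is a weighted set-cover instance.
Choose R3, R5, and R9: together they cover Elm, Willow, Holly, Maple, Teak — every station.
Total annual cost: 6 + 10 + 5 = 21.
No cover costs less than 21.

21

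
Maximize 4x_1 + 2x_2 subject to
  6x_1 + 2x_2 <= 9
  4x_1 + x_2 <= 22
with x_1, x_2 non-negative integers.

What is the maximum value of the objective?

(x_1,x_2)=(0,4): 6·0+2·4=8≤9, 4·0+1·4=4≤22, objective 8.
(x_1,x_2)=(0,3): 6·0+2·3=6≤9, 4·0+1·3=3≤22, objective 6.
Maximum is 8 at (x_1,x_2)=(0,4).

8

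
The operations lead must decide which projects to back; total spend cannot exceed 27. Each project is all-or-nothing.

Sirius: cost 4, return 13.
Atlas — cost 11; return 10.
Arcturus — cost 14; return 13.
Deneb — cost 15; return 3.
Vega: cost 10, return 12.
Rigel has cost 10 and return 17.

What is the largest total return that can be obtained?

Allowing fractional choices, the relaxed optimum would be about 44.8, but projects are indivisible.
Sirius + Vega + Rigel: cost 4 + 10 + 10 = 24 ≤ 27, return 13 + 12 + 17 = 42.
Sirius + Atlas + Rigel: cost 4 + 11 + 10 = 25 ≤ 27, return 13 + 10 + 17 = 40.
Best is Sirius, Vega, and Rigel with total return 42.

42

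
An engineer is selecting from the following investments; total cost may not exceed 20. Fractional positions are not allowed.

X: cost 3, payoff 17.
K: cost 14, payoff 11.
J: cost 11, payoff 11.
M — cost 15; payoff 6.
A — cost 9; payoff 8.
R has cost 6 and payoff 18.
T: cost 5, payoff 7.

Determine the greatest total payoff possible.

46

Take X, J, and R: cost 3 + 11 + 6 = 20 ≤ 20, payoff 17 + 11 + 18 = 46.
No other feasible combination does better.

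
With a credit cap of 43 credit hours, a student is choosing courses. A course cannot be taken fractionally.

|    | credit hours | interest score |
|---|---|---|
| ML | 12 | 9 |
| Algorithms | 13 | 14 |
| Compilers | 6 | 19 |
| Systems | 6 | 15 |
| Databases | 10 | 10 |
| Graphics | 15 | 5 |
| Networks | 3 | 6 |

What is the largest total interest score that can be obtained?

Allowing fractional choices, the relaxed optimum would be about 67.8, but courses are indivisible.
Algorithms + Compilers + Systems + Databases + Networks: credit hours 13 + 6 + 6 + 10 + 3 = 38 ≤ 43, interest score 14 + 19 + 15 + 10 + 6 = 64.
ML + Algorithms + Compilers + Systems + Networks: credit hours 12 + 13 + 6 + 6 + 3 = 40 ≤ 43, interest score 9 + 14 + 19 + 15 + 6 = 63.
Best is Algorithms, Compilers, Systems, Databases, and Networks with total interest score 64.

64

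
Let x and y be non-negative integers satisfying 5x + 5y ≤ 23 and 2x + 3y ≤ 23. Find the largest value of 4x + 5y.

20

Relaxing integrality, the LP optimum is 23.00 at (x,y) = (0, 4.6), which is not an integer point.
(x,y)=(0,4): 5·0+5·4=20≤23, 2·0+3·4=12≤23, objective 20.
(x,y)=(1,3): 5·1+5·3=20≤23, 2·1+3·3=11≤23, objective 19.
Maximum is 20 at (x,y)=(0,4).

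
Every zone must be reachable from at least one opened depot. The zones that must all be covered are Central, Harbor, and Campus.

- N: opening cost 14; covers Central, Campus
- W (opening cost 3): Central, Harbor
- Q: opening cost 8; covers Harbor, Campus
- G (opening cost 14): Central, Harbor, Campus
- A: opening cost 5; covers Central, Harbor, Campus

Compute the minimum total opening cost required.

The greedy cost-per-new-zone heuristic would pick W and A for 8, but a cheaper cover exists.
A alone covers Central, Harbor, Campus — every zone.
Total opening cost: 5.
No cover costs less than 5.

5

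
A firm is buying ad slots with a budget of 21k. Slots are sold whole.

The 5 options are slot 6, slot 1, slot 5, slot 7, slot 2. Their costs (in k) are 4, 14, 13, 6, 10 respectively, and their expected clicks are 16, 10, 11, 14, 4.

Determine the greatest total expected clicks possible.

Allowing fractional choices, the relaxed optimum would be about 39.3, but ad slots are indivisible.
slot 6 + slot 7 + slot 2: cost 4 + 6 + 10 = 20 ≤ 21, expected clicks 16 + 14 + 4 = 34.
slot 6 + slot 7: cost 4 + 6 = 10 ≤ 21, expected clicks 16 + 14 = 30.
slot 6 + slot 5: cost 4 + 13 = 17 ≤ 21, expected clicks 16 + 11 = 27.
Best is slot 6, slot 7, and slot 2 with total expected clicks 34.

34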